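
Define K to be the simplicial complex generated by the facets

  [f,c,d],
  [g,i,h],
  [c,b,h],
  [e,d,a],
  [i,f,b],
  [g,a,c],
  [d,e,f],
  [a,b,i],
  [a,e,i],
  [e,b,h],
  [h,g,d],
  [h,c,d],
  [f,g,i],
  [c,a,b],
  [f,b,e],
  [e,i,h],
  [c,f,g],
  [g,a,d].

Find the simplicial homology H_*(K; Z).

H_0 = Z,  H_1 = Z ⊕ Z/2,  H_2 = 0.

Take the total order a < b < c < d < e < f < g < h < i on the vertex set. Then K (dimension 2) consists of the simplices:

  0-simplices (9): a, b, c, d, e, f, g, h, i
  1-simplices (27): ab, ac, ad, ae, ag, ai, bc, be, bf, bh, bi, cd, cf, cg, ch, de, df, dg, dh, ef, eh, ei, fg, fi, gh, gi, hi
  2-simplices (18): abc, abi, acg, ade, adg, aei, bch, bef, beh, bfi, cdf, cdh, cfg, def, dgh, ehi, fgi, ghi

Hence C_0 ≅ Z^9, C_1 ≅ Z^27, C_2 ≅ Z^18.

∂_1: C_1 → C_0 is given by ∂[p,q] = [q] − [p].
The resulting 9×27 matrix has rank 8, and its Smith normal form has invariant factors (1,1,1,1,1,1,1,1).

∂_2: C_2 → C_1 sends each 2-simplex [p,q,r] to [q,r] − [p,r] + [p,q]. For instance
  ∂dgh = gh − dh + dg,
  ∂aei = ei − ai + ae.
As a 27×18 matrix over Z this has rank 18, with invariant factors (1,1,1,1,1,1,1,1,1,1,1,1,1,1,1,1,1,2).

Now H_k = ker ∂_k / im ∂_{k+1}, so:

  H_0: rank C_0 − rank ∂_1 = 9 − 8 = 1, and the invariant factors of ∂_1 are all 1, so H_0 = Z.
  H_1: rank ker ∂_1 − rank ∂_2 = (27 − 8) − 18 = 1, and ∂_2 has invariant factor 2 > 1, so H_1 = Z ⊕ Z/2.
  H_2: rank ker ∂_2 − rank ∂_3 = (18 − 18) − 0 = 0, and there is no ∂_3, so H_2 = 0.

(K is a triangulation of the Klein bottle.)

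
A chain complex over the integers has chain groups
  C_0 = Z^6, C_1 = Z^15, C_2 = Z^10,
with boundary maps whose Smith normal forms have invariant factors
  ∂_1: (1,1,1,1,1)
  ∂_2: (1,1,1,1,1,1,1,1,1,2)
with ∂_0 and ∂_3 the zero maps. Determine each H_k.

H_0 = Z,  H_1 = Z/2,  H_2 = 0.

H_0: b_0 = 6 − 0 − 5 = 1; torsion from ∂_1 factors > 1: none. So H_0 = Z.
H_1: b_1 = 15 − 5 − 10 = 0; torsion from ∂_2 factors > 1: [2]. So H_1 = Z/2.
H_2: b_2 = 10 − 10 − 0 = 0; torsion from ∂_3 factors > 1: none. So H_2 = 0.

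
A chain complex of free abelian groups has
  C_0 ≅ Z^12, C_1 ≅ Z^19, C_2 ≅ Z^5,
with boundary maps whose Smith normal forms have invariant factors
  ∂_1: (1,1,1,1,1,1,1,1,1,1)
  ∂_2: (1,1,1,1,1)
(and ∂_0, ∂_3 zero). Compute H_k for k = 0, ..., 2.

H_0 ≅ Z^2,  H_1 ≅ Z^4,  H_2 = 0.

H_0: b_0 = 12 − 0 − 10 = 2; torsion from ∂_1 factors > 1: none. So H_0 ≅ Z^2.
H_1: b_1 = 19 − 10 − 5 = 4; torsion from ∂_2 factors > 1: none. So H_1 ≅ Z^4.
H_2: b_2 = 5 − 5 − 0 = 0; torsion from ∂_3 factors > 1: none. So H_2 ≅ 0.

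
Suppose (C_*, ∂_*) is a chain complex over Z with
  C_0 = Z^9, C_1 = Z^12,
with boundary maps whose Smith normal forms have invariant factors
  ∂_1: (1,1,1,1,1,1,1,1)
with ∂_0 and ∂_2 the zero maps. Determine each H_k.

H_0 ≅ Z,  H_1 ≅ Z^4.

H_0: b_0 = 9 − 0 − 8 = 1; torsion from ∂_1 factors > 1: none. So H_0 ≅ Z.
H_1: b_1 = 12 − 8 − 0 = 4; torsion from ∂_2 factors > 1: none. So H_1 ≅ Z^4.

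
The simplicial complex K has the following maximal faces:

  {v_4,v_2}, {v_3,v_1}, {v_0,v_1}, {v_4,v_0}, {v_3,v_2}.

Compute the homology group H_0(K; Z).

We work with the vertex ordering v_0 < v_1 < v_2 < v_3 < v_4. The simplices of K, each written with vertices in increasing order, are:

  0-simplices (5): [v_0], [v_1], [v_2], [v_3], [v_4]
  1-simplices (5): [v_0,v_1], [v_0,v_4], [v_1,v_3], [v_2,v_3], [v_2,v_4]

Hence C_0 ≅ Z^5, C_1 ≅ Z^5.

Boundary ∂_1: C_1 → C_0 maps an edge to its endpoints' difference, ∂[p,q] = q − p.
This gives a 5×5 integer matrix of rank 4; reducing to Smith normal form yields diagonal entries (1,1,1,1).

Reading off H_k = ker ∂_k / im ∂_{k+1}:

  H_0: rank C_0 − rank ∂_1 = 5 − 4 = 1, and the invariant factors of ∂_1 are all 1, so H_0 ≅ Z.

(K is a triangulation of the circle S^1.)

H_0 = Z.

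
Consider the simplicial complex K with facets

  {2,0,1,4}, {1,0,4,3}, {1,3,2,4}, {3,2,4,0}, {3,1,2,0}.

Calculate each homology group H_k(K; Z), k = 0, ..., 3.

We work with the vertex ordering 0 < 1 < 2 < 3 < 4. The simplices of K, each written with vertices in increasing order, are:

  0-simplices (5): [0], [1], [2], [3], [4]
  1-simplices (10): [0,1], [0,2], [0,3], [0,4], [1,2], [1,3], [1,4], [2,3], [2,4], [3,4]
  2-simplices (10): [0,1,2], [0,1,3], [0,1,4], [0,2,3], [0,2,4], [0,3,4], [1,2,3], [1,2,4], [1,3,4], [2,3,4]
  3-simplices (5): [0,1,2,3], [0,1,2,4], [0,1,3,4], [0,2,3,4], [1,2,3,4]

Hence C_0 ≅ Z^5, C_1 ≅ Z^10, C_2 ≅ Z^10, C_3 ≅ Z^5.

The boundary map ∂_1: C_1 → C_0 sends each edge [p,q] (with p < q) to q − p.
This gives a 5×10 integer matrix of rank 4; reducing to Smith normal form yields diagonal entries (1,1,1,1).

The boundary map ∂_2: C_2 → C_1 sends each 2-simplex [p,q,r] to [q,r] − [p,r] + [p,q]. For instance
  ∂[0,1,3] = [1,3] − [0,3] + [0,1],
  ∂[0,3,4] = [3,4] − [0,4] + [0,3].
As a 10×10 matrix over Z this has rank 6, with invariant factors (1,1,1,1,1,1).

∂_3: C_3 → C_2 sends each 3-simplex σ to the alternating sum Σ_i (−1)^i (σ with its i-th vertex removed). For instance
  ∂[0,2,3,4] = [2,3,4] − [0,3,4] + [0,2,4] − [0,2,3],
  ∂[0,1,3,4] = [1,3,4] − [0,3,4] + [0,1,4] − [0,1,3].
The 10×5 boundary matrix has rank 4 and Smith normal form diag(1,1,1,1).

From H_k ≅ ker(∂_k) / im(∂_{k+1}) we obtain:

  H_0: rank C_0 − rank ∂_1 = 5 − 4 = 1, and the invariant factors of ∂_1 are all 1, so H_0 ≅ Z.
  H_1: rank ker ∂_1 − rank ∂_2 = (10 − 4) − 6 = 0, and the invariant factors of ∂_2 are all 1, so H_1 ≅ 0.
  H_2: rank ker ∂_2 − rank ∂_3 = (10 − 6) − 4 = 0, and the invariant factors of ∂_3 are all 1, so H_2 ≅ 0.
  H_3: rank ker ∂_3 − rank ∂_4 = (5 − 4) − 0 = 1, and there is no ∂_4, so H_3 ≅ Z.

H_0 = Z,  H_1 = 0,  H_2 = 0,  H_3 = Z.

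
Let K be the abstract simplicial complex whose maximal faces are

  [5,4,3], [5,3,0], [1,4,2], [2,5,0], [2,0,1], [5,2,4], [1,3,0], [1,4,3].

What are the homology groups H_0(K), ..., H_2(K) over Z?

Fix the vertex order 0 < 1 < 2 < 3 < 4 < 5 and write every simplex with vertices in increasing order. Then dim K = 2 and the simplices of K are:

  0-simplices (6): [0], [1], [2], [3], [4], [5]
  1-simplices (12): [0,1], [0,2], [0,3], [0,5], [1,2], [1,3], [1,4], [2,4], [2,5], [3,4], [3,5], [4,5]
  2-simplices (8): [0,1,2], [0,1,3], [0,2,5], [0,3,5], [1,2,4], [1,3,4], [2,4,5], [3,4,5]

so the chain groups are C_0 ≅ Z^6, C_1 ≅ Z^12, C_2 ≅ Z^8.

The boundary map ∂_1: C_1 → C_0 sends each edge [p,q] (with p < q) to q − p. For instance
  ∂[3,5] = [5] − [3].
This gives a 6×12 integer matrix of rank 5; reducing to Smith normal form yields diagonal entries (1,1,1,1,1).

Boundary ∂_2: C_2 → C_1 maps a triangle to the signed sum of its edges. For instance
  ∂[0,2,5] = [2,5] − [0,5] + [0,2],
  ∂[0,3,5] = [3,5] − [0,5] + [0,3].
The 12×8 boundary matrix has rank 7 and Smith normal form diag(1,1,1,1,1,1,1).

From H_k ≅ ker(∂_k) / im(∂_{k+1}) we obtain:

  H_0: rank C_0 − rank ∂_1 = 6 − 5 = 1, and the invariant factors of ∂_1 are all 1, so H_0 ≅ Z.
  H_1: rank ker ∂_1 − rank ∂_2 = (12 − 5) − 7 = 0, and the invariant factors of ∂_2 are all 1, so H_1 ≅ 0.
  H_2: rank ker ∂_2 − rank ∂_3 = (8 − 7) − 0 = 1, and there is no ∂_3, so H_2 ≅ Z.

As a check, the Euler characteristic is 6 − 12 + 8 = 2, which agrees with 1 − 0 + 1 = 2.

H_0 = Z,  H_1 = 0,  H_2 = Z.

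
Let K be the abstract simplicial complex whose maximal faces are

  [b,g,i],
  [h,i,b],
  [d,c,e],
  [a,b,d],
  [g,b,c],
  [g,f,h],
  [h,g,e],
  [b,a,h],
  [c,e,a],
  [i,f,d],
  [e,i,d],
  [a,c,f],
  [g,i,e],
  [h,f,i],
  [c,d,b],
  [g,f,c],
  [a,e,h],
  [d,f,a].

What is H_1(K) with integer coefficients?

H_1 ≅ Z ⊕ Z/2.

Order the vertices as a < b < c < d < e < f < g < h < i. Listing each simplex with vertices in this order, K has dimension 2 with simplices:

  0-simplices (9): a, b, c, d, e, f, g, h, i
  1-simplices (27): ab, ac, ad, ae, af, ah, bc, bd, bg, bh, bi, cd, ce, cf, cg, de, df, di, eg, eh, ei, fg, fh, fi, gh, gi, hi
  2-simplices (18): abd, abh, ace, acf, adf, aeh, bcd, bcg, bgi, bhi, cde, cfg, dei, dfi, egh, egi, fgh, fhi

Hence C_0 ≅ Z^9, C_1 ≅ Z^27, C_2 ≅ Z^18.

The boundary map ∂_1: C_1 → C_0 sends each edge [p,q] (with p < q) to q − p. For instance
  ∂bg = g − b.
This gives a 9×27 integer matrix of rank 8; reducing to Smith normal form yields diagonal entries (1,1,1,1,1,1,1,1).

∂_2: C_2 → C_1 acts by ∂[p,q,r] = [q,r] − [p,r] + [p,q]. For instance
  ∂fhi = hi − fi + fh,
  ∂bcg = cg − bg + bc.
This gives a 27×18 integer matrix of rank 18; reducing to Smith normal form yields diagonal entries (1,1,1,1,1,1,1,1,1,1,1,1,1,1,1,1,1,2).

Reading off H_k = ker ∂_k / im ∂_{k+1}:

  H_1: rank ker ∂_1 − rank ∂_2 = (27 − 8) − 18 = 1, and ∂_2 has invariant factor 2 > 1, so H_1 ≅ Z ⊕ Z/2.

(K is a triangulation of the Klein bottle.)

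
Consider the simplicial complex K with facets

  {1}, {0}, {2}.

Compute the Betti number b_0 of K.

b_0 = 3.

K has 3 vertices.
rank ∂_0 = 0, rank ∂_1 = 0 ⇒ b_0 = 3 − 0 − 0 = 3. So H_0 ≅ Z^3.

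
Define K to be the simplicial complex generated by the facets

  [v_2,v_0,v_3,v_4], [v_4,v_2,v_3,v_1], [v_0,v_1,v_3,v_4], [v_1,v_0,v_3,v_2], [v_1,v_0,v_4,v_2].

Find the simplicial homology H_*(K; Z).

K has 5 vertices, 10 edges, 10 triangles, 5 3-simplices.
rank ∂_0 = 0, rank ∂_1 = 4 ⇒ b_0 = 5 − 0 − 4 = 1; all invariant factors of ∂_1 are 1 so no torsion. So H_0 = Z.
rank ∂_1 = 4, rank ∂_2 = 6 ⇒ b_1 = 10 − 4 − 6 = 0; all invariant factors of ∂_2 are 1 so no torsion. So H_1 = 0.
rank ∂_2 = 6, rank ∂_3 = 4 ⇒ b_2 = 10 − 6 − 4 = 0; all invariant factors of ∂_3 are 1 so no torsion. So H_2 = 0.
rank ∂_3 = 4, rank ∂_4 = 0 ⇒ b_3 = 5 − 4 − 0 = 1. So H_3 = Z.

H_0 ≅ Z,  H_1 = 0,  H_2 = 0,  H_3 ≅ Z.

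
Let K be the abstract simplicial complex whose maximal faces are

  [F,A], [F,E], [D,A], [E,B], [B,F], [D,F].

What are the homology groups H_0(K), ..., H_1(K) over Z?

We work with the vertex ordering A < B < D < E < F. The simplices of K, each written with vertices in increasing order, are:

  0-simplices (5): A, B, D, E, F
  1-simplices (6): AD, AF, BE, BF, DF, EF

Hence C_0 ≅ Z^5, C_1 ≅ Z^6.

The boundary map ∂_1: C_1 → C_0 is given by ∂[p,q] = [q] − [p]. For instance
  ∂DF = F − D.
The 5×6 boundary matrix has rank 4 and Smith normal form diag(1,1,1,1).

Now H_k = ker ∂_k / im ∂_{k+1}, so:

  H_0: rank C_0 − rank ∂_1 = 5 − 4 = 1, and the invariant factors of ∂_1 are all 1, so H_0 ≅ Z.
  H_1: rank ker ∂_1 − rank ∂_2 = (6 − 4) − 0 = 2, and there is no ∂_2, so H_1 ≅ Z^2.

H_0 = Z,  H_1 = Z^2.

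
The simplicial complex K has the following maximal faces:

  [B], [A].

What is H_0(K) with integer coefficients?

H_0 = Z^2.

K has 2 vertices.
rank ∂_0 = 0, rank ∂_1 = 0 ⇒ b_0 = 2 − 0 − 0 = 2. So H_0 ≅ Z^2.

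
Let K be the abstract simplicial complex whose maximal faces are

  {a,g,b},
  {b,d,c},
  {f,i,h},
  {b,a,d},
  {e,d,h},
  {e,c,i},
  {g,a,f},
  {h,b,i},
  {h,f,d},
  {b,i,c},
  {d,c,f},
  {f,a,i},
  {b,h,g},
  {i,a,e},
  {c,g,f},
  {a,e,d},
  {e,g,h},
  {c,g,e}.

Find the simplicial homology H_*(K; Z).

H_0 = Z,  H_1 = Z^2,  H_2 = Z.

Order the vertices as a < b < c < d < e < f < g < h < i. Listing each simplex with vertices in this order, K has dimension 2 with simplices:

  0-simplices (9): a, b, c, d, e, f, g, h, i
  1-simplices (27): ab, ad, ae, af, ag, ai, bc, bd, bg, bh, bi, cd, ce, cf, cg, ci, de, df, dh, eg, eh, ei, fg, fh, fi, gh, hi
  2-simplices (18): abd, abg, ade, aei, afg, afi, bcd, bci, bgh, bhi, cdf, ceg, cei, cfg, deh, dfh, egh, fhi

so the chain groups are C_0 ≅ Z^9, C_1 ≅ Z^27, C_2 ≅ Z^18.

Boundary ∂_1: C_1 → C_0 sends each edge [p,q] (with p < q) to q − p. For instance
  ∂eg = g − e.
The resulting 9×27 matrix has rank 8, and its Smith normal form has invariant factors (1,1,1,1,1,1,1,1).

The boundary map ∂_2: C_2 → C_1 maps a triangle to the signed sum of its edges. For instance
  ∂afi = fi − ai + af,
  ∂abd = bd − ad + ab.
This gives a 27×18 integer matrix of rank 17; reducing to Smith normal form yields diagonal entries (1,1,1,1,1,1,1,1,1,1,1,1,1,1,1,1,1).

Computing H_k = (kernel of ∂_k) / (image of ∂_{k+1}):

  H_0: rank C_0 − rank ∂_1 = 9 − 8 = 1, and the invariant factors of ∂_1 are all 1, so H_0 ≅ Z.
  H_1: rank ker ∂_1 − rank ∂_2 = (27 − 8) − 17 = 2, and the invariant factors of ∂_2 are all 1, so H_1 ≅ Z^2.
  H_2: rank ker ∂_2 − rank ∂_3 = (18 − 17) − 0 = 1, and there is no ∂_3, so H_2 ≅ Z.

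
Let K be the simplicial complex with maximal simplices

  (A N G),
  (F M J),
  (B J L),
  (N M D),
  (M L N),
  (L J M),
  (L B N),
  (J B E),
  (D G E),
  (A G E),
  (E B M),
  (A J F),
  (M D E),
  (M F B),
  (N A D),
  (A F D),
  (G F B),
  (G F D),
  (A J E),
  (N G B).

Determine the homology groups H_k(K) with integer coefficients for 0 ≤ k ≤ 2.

K has 10 vertices, 30 edges, 20 triangles.
rank ∂_0 = 0, rank ∂_1 = 9 ⇒ b_0 = 10 − 0 − 9 = 1; all invariant factors of ∂_1 are 1 so no torsion. So H_0 = Z.
rank ∂_1 = 9, rank ∂_2 = 20 ⇒ b_1 = 30 − 9 − 20 = 1; ∂_2 has invariant factor(s) [2] giving torsion. So H_1 = Z ⊕ Z/2.
rank ∂_2 = 20, rank ∂_3 = 0 ⇒ b_2 = 20 − 20 − 0 = 0. So H_2 = 0.

H_0 ≅ Z,  H_1 ≅ Z ⊕ Z/2,  H_2 = 0.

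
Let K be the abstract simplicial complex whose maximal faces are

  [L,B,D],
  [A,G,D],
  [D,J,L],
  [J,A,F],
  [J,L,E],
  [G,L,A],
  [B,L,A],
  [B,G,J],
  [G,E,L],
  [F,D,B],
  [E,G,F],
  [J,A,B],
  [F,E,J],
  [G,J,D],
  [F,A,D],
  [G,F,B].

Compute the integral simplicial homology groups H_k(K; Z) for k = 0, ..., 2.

H_0 = Z,  H_1 = Z^2,  H_2 = Z.

Fix the vertex order A < B < D < E < F < G < J < L and write every simplex with vertices in increasing order. Then dim K = 2 and the simplices of K are:

  0-simplices (8): A, B, D, E, F, G, J, L
  1-simplices (24): AB, AD, AF, AG, AJ, AL, BD, BF, BG, BJ, BL, DF, DG, DJ, DL, EF, EG, EJ, EL, FG, FJ, GJ, GL, JL
  2-simplices (16): ABJ, ABL, ADF, ADG, AFJ, AGL, BDF, BDL, BFG, BGJ, DGJ, DJL, EFG, EFJ, EGL, EJL

Hence C_0 ≅ Z^8, C_1 ≅ Z^24, C_2 ≅ Z^16.

Boundary ∂_1: C_1 → C_0 is given by ∂[p,q] = [q] − [p]. For instance
  ∂GL = L − G.
The 8×24 boundary matrix has rank 7 and Smith normal form diag(1,1,1,1,1,1,1).

∂_2: C_2 → C_1 acts by ∂[p,q,r] = [q,r] − [p,r] + [p,q]. For instance
  ∂ABJ = BJ − AJ + AB,
  ∂ABL = BL − AL + AB.
The 24×16 boundary matrix has rank 15 and Smith normal form diag(1,1,1,1,1,1,1,1,1,1,1,1,1,1,1).

Now H_k = ker ∂_k / im ∂_{k+1}, so:

  H_0: rank C_0 − rank ∂_1 = 8 − 7 = 1, and the invariant factors of ∂_1 are all 1, so H_0 = Z.
  H_1: rank ker ∂_1 − rank ∂_2 = (24 − 7) − 15 = 2, and the invariant factors of ∂_2 are all 1, so H_1 = Z^2.
  H_2: rank ker ∂_2 − rank ∂_3 = (16 − 15) − 0 = 1, and there is no ∂_3, so H_2 = Z.

As a check, the Euler characteristic is 8 − 24 + 16 = 0, which agrees with 1 − 2 + 1 = 0.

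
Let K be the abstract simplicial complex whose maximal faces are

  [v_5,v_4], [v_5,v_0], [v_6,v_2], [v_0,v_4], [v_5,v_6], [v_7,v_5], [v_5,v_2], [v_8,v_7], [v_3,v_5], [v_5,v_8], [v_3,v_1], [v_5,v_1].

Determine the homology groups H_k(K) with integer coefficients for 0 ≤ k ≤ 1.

H_0 ≅ Z,  H_1 ≅ Z^4.

Fix the vertex order v_0 < v_1 < v_2 < v_3 < v_4 < v_5 < v_6 < v_7 < v_8 and write every simplex with vertices in increasing order. Then dim K = 1 and the simplices of K are:

  0-simplices (9): [v_0], [v_1], [v_2], [v_3], [v_4], [v_5], [v_6], [v_7], [v_8]
  1-simplices (12): [v_0,v_4], [v_0,v_5], [v_1,v_3], [v_1,v_5], [v_2,v_5], [v_2,v_6], [v_3,v_5], [v_4,v_5], [v_5,v_6], [v_5,v_7], [v_5,v_8], [v_7,v_8]

so the chain groups are C_0 ≅ Z^9, C_1 ≅ Z^12.

The boundary map ∂_1: C_1 → C_0 sends each edge [p,q] (with p < q) to q − p. For instance
  ∂[v_2,v_6] = [v_6] − [v_2].
As a 9×12 matrix over Z this has rank 8, with invariant factors (1,1,1,1,1,1,1,1).

From H_k ≅ ker(∂_k) / im(∂_{k+1}) we obtain:

  H_0: rank C_0 − rank ∂_1 = 9 − 8 = 1, and the invariant factors of ∂_1 are all 1, so H_0 = Z.
  H_1: rank ker ∂_1 − rank ∂_2 = (12 − 8) − 0 = 4, and there is no ∂_2, so H_1 = Z^4.

(K is a triangulation of a wedge of 4 circles.)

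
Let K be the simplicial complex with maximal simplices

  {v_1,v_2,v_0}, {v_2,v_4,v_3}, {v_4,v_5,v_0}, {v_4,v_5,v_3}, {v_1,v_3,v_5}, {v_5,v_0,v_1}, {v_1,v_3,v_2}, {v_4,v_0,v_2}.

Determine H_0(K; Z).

H_0 = Z.

We work with the vertex ordering v_0 < v_1 < v_2 < v_3 < v_4 < v_5. The simplices of K, each written with vertices in increasing order, are:

  0-simplices (6): [v_0], [v_1], [v_2], [v_3], [v_4], [v_5]
  1-simplices (12): [v_0,v_1], [v_0,v_2], [v_0,v_4], [v_0,v_5], [v_1,v_2], [v_1,v_3], [v_1,v_5], [v_2,v_3], [v_2,v_4], [v_3,v_4], [v_3,v_5], [v_4,v_5]
  2-simplices (8): [v_0,v_1,v_2], [v_0,v_1,v_5], [v_0,v_2,v_4], [v_0,v_4,v_5], [v_1,v_2,v_3], [v_1,v_3,v_5], [v_2,v_3,v_4], [v_3,v_4,v_5]

so the chain groups are C_0 ≅ Z^6, C_1 ≅ Z^12, C_2 ≅ Z^8.

The boundary map ∂_1: C_1 → C_0 is given by ∂[p,q] = [q] − [p]. For instance
  ∂[v_3,v_5] = [v_5] − [v_3].
The resulting 6×12 matrix has rank 5, and its Smith normal form has invariant factors (1,1,1,1,1).

∂_2: C_2 → C_1 sends each 2-simplex [p,q,r] to [q,r] − [p,r] + [p,q]. For instance
  ∂[v_0,v_1,v_2] = [v_1,v_2] − [v_0,v_2] + [v_0,v_1],
  ∂[v_1,v_2,v_3] = [v_2,v_3] − [v_1,v_3] + [v_1,v_2].
As a 12×8 matrix over Z this has rank 7, with invariant factors (1,1,1,1,1,1,1).

Reading off H_k = ker ∂_k / im ∂_{k+1}:

  H_0: rank C_0 − rank ∂_1 = 6 − 5 = 1, and the invariant factors of ∂_1 are all 1, so H_0 ≅ Z.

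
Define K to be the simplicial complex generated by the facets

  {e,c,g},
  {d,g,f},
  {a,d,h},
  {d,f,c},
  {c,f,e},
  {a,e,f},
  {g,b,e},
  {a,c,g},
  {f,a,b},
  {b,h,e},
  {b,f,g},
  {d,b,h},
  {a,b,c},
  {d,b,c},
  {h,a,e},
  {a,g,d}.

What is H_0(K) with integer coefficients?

K has 8 vertices, 24 edges, 16 triangles.
rank ∂_0 = 0, rank ∂_1 = 7 ⇒ b_0 = 8 − 0 − 7 = 1; all invariant factors of ∂_1 are 1 so no torsion. So H_0 = Z.

H_0 = Z.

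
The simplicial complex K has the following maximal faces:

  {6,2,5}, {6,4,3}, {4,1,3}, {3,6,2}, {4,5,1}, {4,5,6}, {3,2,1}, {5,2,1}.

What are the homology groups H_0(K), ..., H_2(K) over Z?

Take the total order 1 < 2 < 3 < 4 < 5 < 6 on the vertex set. Then K (dimension 2) consists of the simplices:

  0-simplices (6): [1], [2], [3], [4], [5], [6]
  1-simplices (12): [1,2], [1,3], [1,4], [1,5], [2,3], [2,5], [2,6], [3,4], [3,6], [4,5], [4,6], [5,6]
  2-simplices (8): [1,2,3], [1,2,5], [1,3,4], [1,4,5], [2,3,6], [2,5,6], [3,4,6], [4,5,6]

so the chain groups are C_0 ≅ Z^6, C_1 ≅ Z^12, C_2 ≅ Z^8.

The boundary map ∂_1: C_1 → C_0 maps an edge to its endpoints' difference, ∂[p,q] = q − p.
The 6×12 boundary matrix has rank 5 and Smith normal form diag(1,1,1,1,1).

Boundary ∂_2: C_2 → C_1 sends each 2-simplex [p,q,r] to [q,r] − [p,r] + [p,q]. For instance
  ∂[1,4,5] = [4,5] − [1,5] + [1,4],
  ∂[1,2,3] = [2,3] − [1,3] + [1,2].
The resulting 12×8 matrix has rank 7, and its Smith normal form has invariant factors (1,1,1,1,1,1,1).

From H_k ≅ ker(∂_k) / im(∂_{k+1}) we obtain:

  H_0: rank C_0 − rank ∂_1 = 6 − 5 = 1, and the invariant factors of ∂_1 are all 1, so H_0 ≅ Z.
  H_1: rank ker ∂_1 − rank ∂_2 = (12 − 5) − 7 = 0, and the invariant factors of ∂_2 are all 1, so H_1 ≅ 0.
  H_2: rank ker ∂_2 − rank ∂_3 = (8 − 7) − 0 = 1, and there is no ∂_3, so H_2 ≅ Z.

As a check, the Euler characteristic is 6 − 12 + 8 = 2, which agrees with 1 − 0 + 1 = 2.

H_0 = Z,  H_1 = 0,  H_2 = Z.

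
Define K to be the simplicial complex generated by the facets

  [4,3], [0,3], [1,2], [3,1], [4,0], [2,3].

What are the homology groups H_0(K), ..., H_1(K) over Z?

We work with the vertex ordering 0 < 1 < 2 < 3 < 4. The simplices of K, each written with vertices in increasing order, are:

  0-simplices (5): [0], [1], [2], [3], [4]
  1-simplices (6): [0,3], [0,4], [1,2], [1,3], [2,3], [3,4]

giving chain groups C_0 ≅ Z^5, C_1 ≅ Z^6.

The boundary map ∂_1: C_1 → C_0 sends each edge [p,q] (with p < q) to q − p.
The resulting 5×6 matrix has rank 4, and its Smith normal form has invariant factors (1,1,1,1).

From H_k ≅ ker(∂_k) / im(∂_{k+1}) we obtain:

  H_0: rank C_0 − rank ∂_1 = 5 − 4 = 1, and the invariant factors of ∂_1 are all 1, so H_0 = Z.
  H_1: rank ker ∂_1 − rank ∂_2 = (6 − 4) − 0 = 2, and there is no ∂_2, so H_1 = Z^2.

H_0 ≅ Z,  H_1 ≅ Z^2.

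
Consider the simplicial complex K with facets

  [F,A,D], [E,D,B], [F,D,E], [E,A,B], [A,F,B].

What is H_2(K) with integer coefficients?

Order the vertices as A < B < D < E < F. Listing each simplex with vertices in this order, K has dimension 2 with simplices:

  0-simplices (5): A, B, D, E, F
  1-simplices (10): AB, AD, AE, AF, BD, BE, BF, DE, DF, EF
  2-simplices (5): ABE, ABF, ADF, BDE, DEF

Hence C_0 ≅ Z^5, C_1 ≅ Z^10, C_2 ≅ Z^5.

Boundary ∂_1: C_1 → C_0 maps an edge to its endpoints' difference, ∂[p,q] = q − p. For instance
  ∂AF = F − A.
The resulting 5×10 matrix has rank 4, and its Smith normal form has invariant factors (1,1,1,1).

The boundary map ∂_2: C_2 → C_1 sends each 2-simplex [p,q,r] to [q,r] − [p,r] + [p,q]. For instance
  ∂ABF = BF − AF + AB,
  ∂ABE = BE − AE + AB.
The 10×5 boundary matrix has rank 5 and Smith normal form diag(1,1,1,1,1).

Reading off H_k = ker ∂_k / im ∂_{k+1}:

  H_2: rank ker ∂_2 − rank ∂_3 = (5 − 5) − 0 = 0, and there is no ∂_3, so H_2 ≅ 0.

(K is a triangulation of the Möbius band.)

H_2 ≅ 0.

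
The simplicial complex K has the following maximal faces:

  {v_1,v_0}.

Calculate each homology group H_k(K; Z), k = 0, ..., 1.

H_0 = Z,  H_1 = 0.

Order the vertices as v_0 < v_1. Listing each simplex with vertices in this order, K has dimension 1 with simplices:

  0-simplices (2): [v_0], [v_1]
  1-simplices (1): [v_0,v_1]

so the chain groups are C_0 ≅ Z^2, C_1 ≅ Z^1.

Boundary ∂_1: C_1 → C_0 maps an edge to its endpoints' difference, ∂[p,q] = q − p.
The resulting 2×1 matrix has rank 1, and its Smith normal form has invariant factors (1).

From H_k ≅ ker(∂_k) / im(∂_{k+1}) we obtain:

  H_0: rank C_0 − rank ∂_1 = 2 − 1 = 1, and the invariant factors of ∂_1 are all 1, so H_0 = Z.
  H_1: rank ker ∂_1 − rank ∂_2 = (1 − 1) − 0 = 0, and there is no ∂_2, so H_1 = 0.

(K is a triangulation of the 1-simplex.)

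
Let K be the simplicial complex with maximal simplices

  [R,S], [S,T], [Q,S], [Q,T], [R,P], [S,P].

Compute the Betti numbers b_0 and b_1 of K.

Fix the vertex order P < Q < R < S < T and write every simplex with vertices in increasing order. Then dim K = 1 and the simplices of K are:

  0-simplices (5): P, Q, R, S, T
  1-simplices (6): PR, PS, QS, QT, RS, ST

Hence C_0 ≅ Z^5, C_1 ≅ Z^6.

The boundary map ∂_1: C_1 → C_0 is given by ∂[p,q] = [q] − [p]. For instance
  ∂QT = T − Q.
As a 5×6 matrix over Z this has rank 4, with invariant factors (1,1,1,1).

Now H_k = ker ∂_k / im ∂_{k+1}, so:

  H_0: rank C_0 − rank ∂_1 = 5 − 4 = 1, and the invariant factors of ∂_1 are all 1, so H_0 ≅ Z.
  H_1: rank ker ∂_1 − rank ∂_2 = (6 − 4) − 0 = 2, and there is no ∂_2, so H_1 ≅ Z^2.

Hence the Betti numbers are b_0 = 1, b_1 = 2.

b_0 = 1, b_1 = 2.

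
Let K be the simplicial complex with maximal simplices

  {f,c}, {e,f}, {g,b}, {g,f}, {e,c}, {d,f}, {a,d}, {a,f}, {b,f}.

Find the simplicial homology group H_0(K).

H_0 ≅ Z.

Fix the vertex order a < b < c < d < e < f < g and write every simplex with vertices in increasing order. Then dim K = 1 and the simplices of K are:

  0-simplices (7): a, b, c, d, e, f, g
  1-simplices (9): ad, af, bf, bg, ce, cf, df, ef, fg

giving chain groups C_0 ≅ Z^7, C_1 ≅ Z^9.

∂_1: C_1 → C_0 is given by ∂[p,q] = [q] − [p]. For instance
  ∂bg = g − b.
As a 7×9 matrix over Z this has rank 6, with invariant factors (1,1,1,1,1,1).

Computing H_k = (kernel of ∂_k) / (image of ∂_{k+1}):

  H_0: rank C_0 − rank ∂_1 = 7 − 6 = 1, and the invariant factors of ∂_1 are all 1, so H_0 = Z.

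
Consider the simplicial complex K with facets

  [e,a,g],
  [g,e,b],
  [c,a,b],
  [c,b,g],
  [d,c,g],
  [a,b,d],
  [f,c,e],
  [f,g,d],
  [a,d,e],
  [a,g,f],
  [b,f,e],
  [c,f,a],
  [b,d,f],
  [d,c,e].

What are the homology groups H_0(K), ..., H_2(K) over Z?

H_0 ≅ Z,  H_1 ≅ Z^2,  H_2 ≅ Z.

Fix the vertex order a < b < c < d < e < f < g and write every simplex with vertices in increasing order. Then dim K = 2 and the simplices of K are:

  0-simplices (7): a, b, c, d, e, f, g
  1-simplices (21): ab, ac, ad, ae, af, ag, bc, bd, be, bf, bg, cd, ce, cf, cg, de, df, dg, ef, eg, fg
  2-simplices (14): abc, abd, acf, ade, aeg, afg, bcg, bdf, bef, beg, cde, cdg, cef, dfg

giving chain groups C_0 ≅ Z^7, C_1 ≅ Z^21, C_2 ≅ Z^14.

∂_1: C_1 → C_0 sends each edge [p,q] (with p < q) to q − p. For instance
  ∂df = f − d.
As a 7×21 matrix over Z this has rank 6, with invariant factors (1,1,1,1,1,1).

∂_2: C_2 → C_1 acts by ∂[p,q,r] = [q,r] − [p,r] + [p,q]. For instance
  ∂dfg = fg − dg + df,
  ∂bcg = cg − bg + bc.
The 21×14 boundary matrix has rank 13 and Smith normal form diag(1,1,1,1,1,1,1,1,1,1,1,1,1).

Now H_k = ker ∂_k / im ∂_{k+1}, so:

  H_0: rank C_0 − rank ∂_1 = 7 − 6 = 1, and the invariant factors of ∂_1 are all 1, so H_0 ≅ Z.
  H_1: rank ker ∂_1 − rank ∂_2 = (21 − 6) − 13 = 2, and the invariant factors of ∂_2 are all 1, so H_1 ≅ Z^2.
  H_2: rank ker ∂_2 − rank ∂_3 = (14 − 13) − 0 = 1, and there is no ∂_3, so H_2 ≅ Z.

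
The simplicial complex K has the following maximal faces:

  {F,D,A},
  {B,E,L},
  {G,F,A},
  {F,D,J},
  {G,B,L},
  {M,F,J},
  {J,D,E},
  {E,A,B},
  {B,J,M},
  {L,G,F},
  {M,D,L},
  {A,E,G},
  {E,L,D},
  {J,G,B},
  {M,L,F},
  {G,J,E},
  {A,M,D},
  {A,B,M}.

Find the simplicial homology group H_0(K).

H_0 = Z.

Order the vertices as A < B < D < E < F < G < J < L < M. Listing each simplex with vertices in this order, K has dimension 2 with simplices:

  0-simplices (9): A, B, D, E, F, G, J, L, M
  1-simplices (27): AB, AD, AE, AF, AG, AM, BE, BG, BJ, BL, BM, DE, DF, DJ, DL, DM, EG, EJ, EL, FG, FJ, FL, FM, GJ, GL, JM, LM
  2-simplices (18): ABE, ABM, ADF, ADM, AEG, AFG, BEL, BGJ, BGL, BJM, DEJ, DEL, DFJ, DLM, EGJ, FGL, FJM, FLM

Hence C_0 ≅ Z^9, C_1 ≅ Z^27, C_2 ≅ Z^18.

The boundary map ∂_1: C_1 → C_0 maps an edge to its endpoints' difference, ∂[p,q] = q − p. For instance
  ∂EJ = J − E.
The resulting 9×27 matrix has rank 8, and its Smith normal form has invariant factors (1,1,1,1,1,1,1,1).

∂_2: C_2 → C_1 sends each 2-simplex [p,q,r] to [q,r] − [p,r] + [p,q]. For instance
  ∂DLM = LM − DM + DL,
  ∂FGL = GL − FL + FG.
The 27×18 boundary matrix has rank 18 and Smith normal form diag(1,1,1,1,1,1,1,1,1,1,1,1,1,1,1,1,1,2).

From H_k ≅ ker(∂_k) / im(∂_{k+1}) we obtain:

  H_0: rank C_0 − rank ∂_1 = 9 − 8 = 1, and the invariant factors of ∂_1 are all 1, so H_0 = Z.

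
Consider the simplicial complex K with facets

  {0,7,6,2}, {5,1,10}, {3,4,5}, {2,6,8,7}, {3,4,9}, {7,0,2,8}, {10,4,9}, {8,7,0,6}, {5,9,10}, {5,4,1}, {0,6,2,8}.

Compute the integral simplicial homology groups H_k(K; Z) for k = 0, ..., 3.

H_0 = Z^2,  H_1 = Z,  H_2 = 0,  H_3 = Z.

Take the total order 0 < 1 < 2 < 3 < 4 < 5 < 6 < 7 < 8 < 9 < 10 on the vertex set. Then K (dimension 3) consists of the simplices:

  0-simplices (11): [0], [1], [2], [3], [4], [5], [6], [7], [8], [9], [10]
  1-simplices (22): [0,2], [0,6], [0,7], [0,8], [1,4], [1,5], [1,10], [2,6], [2,7], [2,8], [3,4], [3,5], [3,9], [4,5], [4,9], [4,10], [5,9], [5,10], [6,7], [6,8], [7,8], [9,10]
  2-simplices (16): [0,2,6], [0,2,7], [0,2,8], [0,6,7], [0,6,8], [0,7,8], [1,4,5], [1,5,10], [2,6,7], [2,6,8], [2,7,8], [3,4,5], [3,4,9], [4,9,10], [5,9,10], [6,7,8]
  3-simplices (5): [0,2,6,7], [0,2,6,8], [0,2,7,8], [0,6,7,8], [2,6,7,8]

so the chain groups are C_0 ≅ Z^11, C_1 ≅ Z^22, C_2 ≅ Z^16, C_3 ≅ Z^5.

∂_1: C_1 → C_0 sends each edge [p,q] (with p < q) to q − p. For instance
  ∂[0,2] = [2] − [0].
The 11×22 boundary matrix has rank 9 and Smith normal form diag(1,1,1,1,1,1,1,1,1).

The boundary map ∂_2: C_2 → C_1 acts by ∂[p,q,r] = [q,r] − [p,r] + [p,q]. For instance
  ∂[2,6,7] = [6,7] − [2,7] + [2,6],
  ∂[6,7,8] = [7,8] − [6,8] + [6,7].
The resulting 22×16 matrix has rank 12, and its Smith normal form has invariant factors (1,1,1,1,1,1,1,1,1,1,1,1).

The boundary map ∂_3: C_3 → C_2 sends each 3-simplex σ to the alternating sum Σ_i (−1)^i (σ with its i-th vertex removed). For instance
  ∂[0,2,7,8] = [2,7,8] − [0,7,8] + [0,2,8] − [0,2,7],
  ∂[2,6,7,8] = [6,7,8] − [2,7,8] + [2,6,8] − [2,6,7].
This gives a 16×5 integer matrix of rank 4; reducing to Smith normal form yields diagonal entries (1,1,1,1).

From H_k ≅ ker(∂_k) / im(∂_{k+1}) we obtain:

  H_0: rank C_0 − rank ∂_1 = 11 − 9 = 2, and the invariant factors of ∂_1 are all 1, so H_0 = Z^2.
  H_1: rank ker ∂_1 − rank ∂_2 = (22 − 9) − 12 = 1, and the invariant factors of ∂_2 are all 1, so H_1 = Z.
  H_2: rank ker ∂_2 − rank ∂_3 = (16 − 12) − 4 = 0, and the invariant factors of ∂_3 are all 1, so H_2 = 0.
  H_3: rank ker ∂_3 − rank ∂_4 = (5 − 4) − 0 = 1, and there is no ∂_4, so H_3 = Z.

(K is a triangulation of the disjoint union of the 3-sphere S^3 and the cylinder S^1 x I.)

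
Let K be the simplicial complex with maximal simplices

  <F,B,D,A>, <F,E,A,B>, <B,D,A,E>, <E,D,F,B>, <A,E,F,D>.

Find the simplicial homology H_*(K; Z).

H_0 = Z,  H_1 = 0,  H_2 = 0,  H_3 = Z.

Order the vertices as A < B < D < E < F. Listing each simplex with vertices in this order, K has dimension 3 with simplices:

  0-simplices (5): A, B, D, E, F
  1-simplices (10): AB, AD, AE, AF, BD, BE, BF, DE, DF, EF
  2-simplices (10): ABD, ABE, ABF, ADE, ADF, AEF, BDE, BDF, BEF, DEF
  3-simplices (5): ABDE, ABDF, ABEF, ADEF, BDEF

so the chain groups are C_0 ≅ Z^5, C_1 ≅ Z^10, C_2 ≅ Z^10, C_3 ≅ Z^5.

The boundary map ∂_1: C_1 → C_0 maps an edge to its endpoints' difference, ∂[p,q] = q − p.
The resulting 5×10 matrix has rank 4, and its Smith normal form has invariant factors (1,1,1,1).

The boundary map ∂_2: C_2 → C_1 acts by ∂[p,q,r] = [q,r] − [p,r] + [p,q]. For instance
  ∂ABE = BE − AE + AB,
  ∂ADF = DF − AF + AD.
The 10×10 boundary matrix has rank 6 and Smith normal form diag(1,1,1,1,1,1).

Boundary ∂_3: C_3 → C_2 sends each 3-simplex σ to the alternating sum Σ_i (−1)^i (σ with its i-th vertex removed). For instance
  ∂ABDF = BDF − ADF + ABF − ABD,
  ∂BDEF = DEF − BEF + BDF − BDE.
The 10×5 boundary matrix has rank 4 and Smith normal form diag(1,1,1,1).

Reading off H_k = ker ∂_k / im ∂_{k+1}:

  H_0: rank C_0 − rank ∂_1 = 5 − 4 = 1, and the invariant factors of ∂_1 are all 1, so H_0 = Z.
  H_1: rank ker ∂_1 − rank ∂_2 = (10 − 4) − 6 = 0, and the invariant factors of ∂_2 are all 1, so H_1 = 0.
  H_2: rank ker ∂_2 − rank ∂_3 = (10 − 6) − 4 = 0, and the invariant factors of ∂_3 are all 1, so H_2 = 0.
  H_3: rank ker ∂_3 − rank ∂_4 = (5 − 4) − 0 = 1, and there is no ∂_4, so H_3 = Z.

(K is a triangulation of the 3-sphere S^3.)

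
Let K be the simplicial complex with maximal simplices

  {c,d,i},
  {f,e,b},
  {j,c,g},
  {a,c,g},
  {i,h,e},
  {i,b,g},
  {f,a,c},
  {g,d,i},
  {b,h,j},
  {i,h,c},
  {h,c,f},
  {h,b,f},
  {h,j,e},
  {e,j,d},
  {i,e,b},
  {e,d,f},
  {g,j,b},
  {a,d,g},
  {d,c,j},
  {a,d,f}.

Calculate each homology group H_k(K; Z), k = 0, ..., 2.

Order the vertices as a < b < c < d < e < f < g < h < i < j. Listing each simplex with vertices in this order, K has dimension 2 with simplices:

  0-simplices (10): a, b, c, d, e, f, g, h, i, j
  1-simplices (30): ac, ad, af, ag, be, bf, bg, bh, bi, bj, cd, cf, cg, ch, ci, cj, de, df, dg, di, dj, ef, eh, ei, ej, fh, gi, gj, hi, hj
  2-simplices (20): acf, acg, adf, adg, bef, bei, bfh, bgi, bgj, bhj, cdi, cdj, cfh, cgj, chi, def, dej, dgi, ehi, ehj

Hence C_0 ≅ Z^10, C_1 ≅ Z^30, C_2 ≅ Z^20.

The boundary map ∂_1: C_1 → C_0 is given by ∂[p,q] = [q] − [p].
As a 10×30 matrix over Z this has rank 9, with invariant factors (1,1,1,1,1,1,1,1,1).

Boundary ∂_2: C_2 → C_1 maps a triangle to the signed sum of its edges. For instance
  ∂cdj = dj − cj + cd,
  ∂dej = ej − dj + de.
As a 30×20 matrix over Z this has rank 20, with invariant factors (1,1,1,1,1,1,1,1,1,1,1,1,1,1,1,1,1,1,1,2).

Computing H_k = (kernel of ∂_k) / (image of ∂_{k+1}):

  H_0: rank C_0 − rank ∂_1 = 10 − 9 = 1, and the invariant factors of ∂_1 are all 1, so H_0 = Z.
  H_1: rank ker ∂_1 − rank ∂_2 = (30 − 9) − 20 = 1, and ∂_2 has invariant factor 2 > 1, so H_1 = Z ⊕ Z/2.
  H_2: rank ker ∂_2 − rank ∂_3 = (20 − 20) − 0 = 0, and there is no ∂_3, so H_2 = 0.

H_0 ≅ Z,  H_1 ≅ Z ⊕ Z/2,  H_2 = 0.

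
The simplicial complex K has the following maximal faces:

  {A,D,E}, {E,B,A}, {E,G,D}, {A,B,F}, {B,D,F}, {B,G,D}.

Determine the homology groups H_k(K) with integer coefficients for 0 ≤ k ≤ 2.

K has 6 vertices, 12 edges, 6 triangles.
rank ∂_0 = 0, rank ∂_1 = 5 ⇒ b_0 = 6 − 0 − 5 = 1; all invariant factors of ∂_1 are 1 so no torsion. So H_0 ≅ Z.
rank ∂_1 = 5, rank ∂_2 = 6 ⇒ b_1 = 12 − 5 − 6 = 1; all invariant factors of ∂_2 are 1 so no torsion. So H_1 ≅ Z.
rank ∂_2 = 6, rank ∂_3 = 0 ⇒ b_2 = 6 − 6 − 0 = 0. So H_2 ≅ 0.

H_0 = Z,  H_1 = Z,  H_2 = 0.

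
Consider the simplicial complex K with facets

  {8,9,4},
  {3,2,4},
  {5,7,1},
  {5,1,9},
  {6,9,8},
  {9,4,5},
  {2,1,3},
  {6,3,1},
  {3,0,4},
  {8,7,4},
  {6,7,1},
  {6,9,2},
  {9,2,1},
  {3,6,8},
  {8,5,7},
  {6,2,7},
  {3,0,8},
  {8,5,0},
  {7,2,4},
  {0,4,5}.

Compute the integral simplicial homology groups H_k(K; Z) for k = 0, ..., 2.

H_0 ≅ Z,  H_1 ≅ Z ⊕ Z/2Z,  H_2 = 0.

Fix the vertex order 0 < 1 < 2 < 3 < 4 < 5 < 6 < 7 < 8 < 9 and write every simplex with vertices in increasing order. Then dim K = 2 and the simplices of K are:

  0-simplices (10): [0], [1], [2], [3], [4], [5], [6], [7], [8], [9]
  1-simplices (30): (30 of them)
  2-simplices (20): (20 of them)

giving chain groups C_0 ≅ Z^10, C_1 ≅ Z^30, C_2 ≅ Z^20.

Boundary ∂_1: C_1 → C_0 maps an edge to its endpoints' difference, ∂[p,q] = q − p.
The 10×30 boundary matrix has rank 9 and Smith normal form diag(1,1,1,1,1,1,1,1,1).

The boundary map ∂_2: C_2 → C_1 sends each 2-simplex [p,q,r] to [q,r] − [p,r] + [p,q]. For instance
  ∂[0,4,5] = [4,5] − [0,5] + [0,4],
  ∂[2,6,7] = [6,7] − [2,7] + [2,6].
The resulting 30×20 matrix has rank 20, and its Smith normal form has invariant factors (1,1,1,1,1,1,1,1,1,1,1,1,1,1,1,1,1,1,1,2).

Reading off H_k = ker ∂_k / im ∂_{k+1}:

  H_0: rank C_0 − rank ∂_1 = 10 − 9 = 1, and the invariant factors of ∂_1 are all 1, so H_0 ≅ Z.
  H_1: rank ker ∂_1 − rank ∂_2 = (30 − 9) − 20 = 1, and ∂_2 has invariant factor 2 > 1, so H_1 ≅ Z ⊕ Z/2Z.
  H_2: rank ker ∂_2 − rank ∂_3 = (20 − 20) − 0 = 0, and there is no ∂_3, so H_2 ≅ 0.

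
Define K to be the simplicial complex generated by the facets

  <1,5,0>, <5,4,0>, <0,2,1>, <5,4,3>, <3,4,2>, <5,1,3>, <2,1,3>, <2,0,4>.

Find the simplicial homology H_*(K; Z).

Take the total order 0 < 1 < 2 < 3 < 4 < 5 on the vertex set. Then K (dimension 2) consists of the simplices:

  0-simplices (6): [0], [1], [2], [3], [4], [5]
  1-simplices (12): [0,1], [0,2], [0,4], [0,5], [1,2], [1,3], [1,5], [2,3], [2,4], [3,4], [3,5], [4,5]
  2-simplices (8): [0,1,2], [0,1,5], [0,2,4], [0,4,5], [1,2,3], [1,3,5], [2,3,4], [3,4,5]

giving chain groups C_0 ≅ Z^6, C_1 ≅ Z^12, C_2 ≅ Z^8.

The boundary map ∂_1: C_1 → C_0 sends each edge [p,q] (with p < q) to q − p. For instance
  ∂[2,3] = [3] − [2].
As a 6×12 matrix over Z this has rank 5, with invariant factors (1,1,1,1,1).

∂_2: C_2 → C_1 sends each 2-simplex [p,q,r] to [q,r] − [p,r] + [p,q]. For instance
  ∂[1,2,3] = [2,3] − [1,3] + [1,2],
  ∂[0,4,5] = [4,5] − [0,5] + [0,4].
This gives a 12×8 integer matrix of rank 7; reducing to Smith normal form yields diagonal entries (1,1,1,1,1,1,1).

Computing H_k = (kernel of ∂_k) / (image of ∂_{k+1}):

  H_0: rank C_0 − rank ∂_1 = 6 − 5 = 1, and the invariant factors of ∂_1 are all 1, so H_0 ≅ Z.
  H_1: rank ker ∂_1 − rank ∂_2 = (12 − 5) − 7 = 0, and the invariant factors of ∂_2 are all 1, so H_1 ≅ 0.
  H_2: rank ker ∂_2 − rank ∂_3 = (8 − 7) − 0 = 1, and there is no ∂_3, so H_2 ≅ Z.

(K is a triangulation of the 2-sphere S^2.)

H_0 ≅ Z,  H_1 = 0,  H_2 ≅ Z.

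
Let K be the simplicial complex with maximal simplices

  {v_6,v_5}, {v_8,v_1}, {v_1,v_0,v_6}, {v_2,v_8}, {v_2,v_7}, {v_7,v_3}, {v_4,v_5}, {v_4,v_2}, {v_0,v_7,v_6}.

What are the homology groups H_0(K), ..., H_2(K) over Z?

Take the total order v_0 < v_1 < v_2 < v_3 < v_4 < v_5 < v_6 < v_7 < v_8 on the vertex set. Then K (dimension 2) consists of the simplices:

  0-simplices (9): [v_0], [v_1], [v_2], [v_3], [v_4], [v_5], [v_6], [v_7], [v_8]
  1-simplices (12): [v_0,v_1], [v_0,v_6], [v_0,v_7], [v_1,v_6], [v_1,v_8], [v_2,v_4], [v_2,v_7], [v_2,v_8], [v_3,v_7], [v_4,v_5], [v_5,v_6], [v_6,v_7]
  2-simplices (2): [v_0,v_1,v_6], [v_0,v_6,v_7]

so the chain groups are C_0 ≅ Z^9, C_1 ≅ Z^12, C_2 ≅ Z^2.

The boundary map ∂_1: C_1 → C_0 is given by ∂[p,q] = [q] − [p].
The resulting 9×12 matrix has rank 8, and its Smith normal form has invariant factors (1,1,1,1,1,1,1,1).

∂_2: C_2 → C_1 sends each 2-simplex [p,q,r] to [q,r] − [p,r] + [p,q]. For instance
  ∂[v_0,v_6,v_7] = [v_6,v_7] − [v_0,v_7] + [v_0,v_6],
  ∂[v_0,v_1,v_6] = [v_1,v_6] − [v_0,v_6] + [v_0,v_1].
As a 12×2 matrix over Z this has rank 2, with invariant factors (1,1).

Reading off H_k = ker ∂_k / im ∂_{k+1}:

  H_0: rank C_0 − rank ∂_1 = 9 − 8 = 1, and the invariant factors of ∂_1 are all 1, so H_0 ≅ Z.
  H_1: rank ker ∂_1 − rank ∂_2 = (12 − 8) − 2 = 2, and the invariant factors of ∂_2 are all 1, so H_1 ≅ Z^2.
  H_2: rank ker ∂_2 − rank ∂_3 = (2 − 2) − 0 = 0, and there is no ∂_3, so H_2 ≅ 0.

H_0 ≅ Z,  H_1 ≅ Z^2,  H_2 = 0.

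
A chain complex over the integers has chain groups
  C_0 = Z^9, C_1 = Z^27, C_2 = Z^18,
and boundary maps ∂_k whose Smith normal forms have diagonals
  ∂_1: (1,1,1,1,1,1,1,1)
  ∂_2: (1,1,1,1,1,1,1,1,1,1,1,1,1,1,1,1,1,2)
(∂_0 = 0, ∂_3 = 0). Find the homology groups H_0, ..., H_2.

H_0 ≅ Z,  H_1 ≅ Z ⊕ Z/2Z,  H_2 = 0.

H_0: b_0 = 9 − 0 − 8 = 1; torsion from ∂_1 factors > 1: none. So H_0 ≅ Z.
H_1: b_1 = 27 − 8 − 18 = 1; torsion from ∂_2 factors > 1: [2]. So H_1 ≅ Z ⊕ Z/2Z.
H_2: b_2 = 18 − 18 − 0 = 0; torsion from ∂_3 factors > 1: none. So H_2 ≅ 0.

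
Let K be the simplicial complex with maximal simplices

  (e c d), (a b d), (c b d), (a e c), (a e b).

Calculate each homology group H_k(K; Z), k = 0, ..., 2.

H_0 = Z,  H_1 = Z,  H_2 = 0.

K has 5 vertices, 10 edges, 5 triangles.
rank ∂_0 = 0, rank ∂_1 = 4 ⇒ b_0 = 5 − 0 − 4 = 1; all invariant factors of ∂_1 are 1 so no torsion. So H_0 ≅ Z.
rank ∂_1 = 4, rank ∂_2 = 5 ⇒ b_1 = 10 − 4 − 5 = 1; all invariant factors of ∂_2 are 1 so no torsion. So H_1 ≅ Z.
rank ∂_2 = 5, rank ∂_3 = 0 ⇒ b_2 = 5 − 5 − 0 = 0. So H_2 ≅ 0.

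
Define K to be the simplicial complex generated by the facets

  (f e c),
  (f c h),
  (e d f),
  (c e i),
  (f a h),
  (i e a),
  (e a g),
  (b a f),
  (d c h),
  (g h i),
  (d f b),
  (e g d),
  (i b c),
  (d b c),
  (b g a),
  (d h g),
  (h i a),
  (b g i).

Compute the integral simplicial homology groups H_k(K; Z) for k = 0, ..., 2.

H_0 = Z,  H_1 = Z ⊕ Z/2Z,  H_2 = 0.

Order the vertices as a < b < c < d < e < f < g < h < i. Listing each simplex with vertices in this order, K has dimension 2 with simplices:

  0-simplices (9): a, b, c, d, e, f, g, h, i
  1-simplices (27): ab, ae, af, ag, ah, ai, bc, bd, bf, bg, bi, cd, ce, cf, ch, ci, de, df, dg, dh, ef, eg, ei, fh, gh, gi, hi
  2-simplices (18): abf, abg, aeg, aei, afh, ahi, bcd, bci, bdf, bgi, cdh, cef, cei, cfh, def, deg, dgh, ghi

giving chain groups C_0 ≅ Z^9, C_1 ≅ Z^27, C_2 ≅ Z^18.

The boundary map ∂_1: C_1 → C_0 sends each edge [p,q] (with p < q) to q − p. For instance
  ∂ch = h − c.
This gives a 9×27 integer matrix of rank 8; reducing to Smith normal form yields diagonal entries (1,1,1,1,1,1,1,1).

Boundary ∂_2: C_2 → C_1 acts by ∂[p,q,r] = [q,r] − [p,r] + [p,q]. For instance
  ∂ahi = hi − ai + ah,
  ∂aeg = eg − ag + ae.
As a 27×18 matrix over Z this has rank 18, with invariant factors (1,1,1,1,1,1,1,1,1,1,1,1,1,1,1,1,1,2).

Computing H_k = (kernel of ∂_k) / (image of ∂_{k+1}):

  H_0: rank C_0 − rank ∂_1 = 9 − 8 = 1, and the invariant factors of ∂_1 are all 1, so H_0 ≅ Z.
  H_1: rank ker ∂_1 − rank ∂_2 = (27 − 8) − 18 = 1, and ∂_2 has invariant factor 2 > 1, so H_1 ≅ Z ⊕ Z/2Z.
  H_2: rank ker ∂_2 − rank ∂_3 = (18 − 18) − 0 = 0, and there is no ∂_3, so H_2 ≅ 0.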